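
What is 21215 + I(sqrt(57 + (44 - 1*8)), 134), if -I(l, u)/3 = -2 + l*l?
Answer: 20942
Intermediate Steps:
I(l, u) = 6 - 3*l**2 (I(l, u) = -3*(-2 + l*l) = -3*(-2 + l**2) = 6 - 3*l**2)
21215 + I(sqrt(57 + (44 - 1*8)), 134) = 21215 + (6 - (303 - 24)) = 21215 + (6 - 3*(sqrt(57 + (44 - 8)))**2) = 21215 + (6 - 3*(sqrt(57 + 36))**2) = 21215 + (6 - 3*(sqrt(93))**2) = 21215 + (6 - 3*93) = 21215 + (6 - 279) = 21215 - 273 = 20942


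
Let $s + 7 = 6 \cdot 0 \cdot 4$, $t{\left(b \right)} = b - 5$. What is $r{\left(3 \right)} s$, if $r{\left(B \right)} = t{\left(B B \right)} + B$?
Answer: $-49$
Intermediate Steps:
$t{\left(b \right)} = -5 + b$
$s = -7$ ($s = -7 + 6 \cdot 0 \cdot 4 = -7 + 0 \cdot 4 = -7 + 0 = -7$)
$r{\left(B \right)} = -5 + B + B^{2}$ ($r{\left(B \right)} = \left(-5 + B B\right) + B = \left(-5 + B^{2}\right) + B = -5 + B + B^{2}$)
$r{\left(3 \right)} s = \left(-5 + 3 + 3^{2}\right) \left(-7\right) = \left(-5 + 3 + 9\right) \left(-7\right) = 7 \left(-7\right) = -49$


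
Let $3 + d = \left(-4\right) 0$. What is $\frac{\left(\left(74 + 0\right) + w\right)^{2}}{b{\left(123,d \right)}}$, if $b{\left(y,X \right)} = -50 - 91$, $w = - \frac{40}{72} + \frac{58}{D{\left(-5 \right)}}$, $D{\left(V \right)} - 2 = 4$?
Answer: $- \frac{559504}{11421} \approx -48.989$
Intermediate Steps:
$D{\left(V \right)} = 6$ ($D{\left(V \right)} = 2 + 4 = 6$)
$d = -3$ ($d = -3 - 0 = -3 + 0 = -3$)
$w = \frac{82}{9}$ ($w = - \frac{40}{72} + \frac{58}{6} = \left(-40\right) \frac{1}{72} + 58 \cdot \frac{1}{6} = - \frac{5}{9} + \frac{29}{3} = \frac{82}{9} \approx 9.1111$)
$b{\left(y,X \right)} = -141$
$\frac{\left(\left(74 + 0\right) + w\right)^{2}}{b{\left(123,d \right)}} = \frac{\left(\left(74 + 0\right) + \frac{82}{9}\right)^{2}}{-141} = \left(74 + \frac{82}{9}\right)^{2} \left(- \frac{1}{141}\right) = \left(\frac{748}{9}\right)^{2} \left(- \frac{1}{141}\right) = \frac{559504}{81} \left(- \frac{1}{141}\right) = - \frac{559504}{11421}$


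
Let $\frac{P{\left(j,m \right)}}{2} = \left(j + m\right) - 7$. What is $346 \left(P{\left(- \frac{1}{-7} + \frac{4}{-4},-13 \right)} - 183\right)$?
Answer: $- \frac{544258}{7} \approx -77751.0$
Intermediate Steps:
$P{\left(j,m \right)} = -14 + 2 j + 2 m$ ($P{\left(j,m \right)} = 2 \left(\left(j + m\right) - 7\right) = 2 \left(-7 + j + m\right) = -14 + 2 j + 2 m$)
$346 \left(P{\left(- \frac{1}{-7} + \frac{4}{-4},-13 \right)} - 183\right) = 346 \left(\left(-14 + 2 \left(- \frac{1}{-7} + \frac{4}{-4}\right) + 2 \left(-13\right)\right) - 183\right) = 346 \left(\left(-14 + 2 \left(\left(-1\right) \left(- \frac{1}{7}\right) + 4 \left(- \frac{1}{4}\right)\right) - 26\right) - 183\right) = 346 \left(\left(-14 + 2 \left(\frac{1}{7} - 1\right) - 26\right) - 183\right) = 346 \left(\left(-14 + 2 \left(- \frac{6}{7}\right) - 26\right) - 183\right) = 346 \left(\left(-14 - \frac{12}{7} - 26\right) - 183\right) = 346 \left(- \frac{292}{7} - 183\right) = 346 \left(- \frac{1573}{7}\right) = - \frac{544258}{7}$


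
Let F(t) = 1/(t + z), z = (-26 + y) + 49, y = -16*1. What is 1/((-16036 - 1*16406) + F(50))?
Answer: -57/1849193 ≈ -3.0824e-5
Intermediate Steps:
y = -16
z = 7 (z = (-26 - 16) + 49 = -42 + 49 = 7)
F(t) = 1/(7 + t) (F(t) = 1/(t + 7) = 1/(7 + t))
1/((-16036 - 1*16406) + F(50)) = 1/((-16036 - 1*16406) + 1/(7 + 50)) = 1/((-16036 - 16406) + 1/57) = 1/(-32442 + 1/57) = 1/(-1849193/57) = -57/1849193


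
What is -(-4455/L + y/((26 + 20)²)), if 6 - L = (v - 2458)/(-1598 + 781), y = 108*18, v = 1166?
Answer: 20249109/20102 ≈ 1007.3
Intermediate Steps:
y = 1944
L = 190/43 (L = 6 - (1166 - 2458)/(-1598 + 781) = 6 - (-1292)/(-817) = 6 - (-1292)*(-1)/817 = 6 - 1*68/43 = 6 - 68/43 = 190/43 ≈ 4.4186)
-(-4455/L + y/((26 + 20)²)) = -(-4455/190/43 + 1944/((26 + 20)²)) = -(-4455*43/190 + 1944/(46²)) = -(-38313/38 + 1944/2116) = -(-38313/38 + 1944*(1/2116)) = -(-38313/38 + 486/529) = -1*(-20249109/20102) = 20249109/20102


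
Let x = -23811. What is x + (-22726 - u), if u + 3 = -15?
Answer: -46519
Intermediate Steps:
u = -18 (u = -3 - 15 = -18)
x + (-22726 - u) = -23811 + (-22726 - 1*(-18)) = -23811 + (-22726 + 18) = -23811 - 22708 = -46519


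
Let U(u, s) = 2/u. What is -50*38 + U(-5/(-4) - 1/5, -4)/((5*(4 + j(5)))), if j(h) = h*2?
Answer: -279296/147 ≈ -1900.0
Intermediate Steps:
j(h) = 2*h
-50*38 + U(-5/(-4) - 1/5, -4)/((5*(4 + j(5)))) = -50*38 + (2/(-5/(-4) - 1/5))/((5*(4 + 2*5))) = -1900 + (2/(-5*(-¼) - 1*⅕))/((5*(4 + 10))) = -1900 + (2/(5/4 - ⅕))/((5*14)) = -1900 + (2/(21/20))/70 = -1900 + (2*(20/21))*(1/70) = -1900 + (40/21)*(1/70) = -1900 + 4/147 = -279296/147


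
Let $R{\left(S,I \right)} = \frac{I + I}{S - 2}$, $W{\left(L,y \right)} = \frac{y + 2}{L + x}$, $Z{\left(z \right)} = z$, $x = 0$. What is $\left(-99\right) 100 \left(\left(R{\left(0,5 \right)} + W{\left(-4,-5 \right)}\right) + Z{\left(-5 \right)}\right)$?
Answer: $91575$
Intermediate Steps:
$W{\left(L,y \right)} = \frac{2 + y}{L}$ ($W{\left(L,y \right)} = \frac{y + 2}{L + 0} = \frac{2 + y}{L}$)
$R{\left(S,I \right)} = \frac{2 I}{-2 + S}$
$\left(-99\right) 100 \left(\left(R{\left(0,5 \right)} + W{\left(-4,-5 \right)}\right) + Z{\left(-5 \right)}\right) = \left(-99\right) 100 \left(\left(2 \cdot 5 \frac{1}{-2 + 0} + \frac{2 - 5}{-4}\right) - 5\right) = - 9900 \left(\left(2 \cdot 5 \frac{1}{-2} - - \frac{3}{4}\right) - 5\right) = - 9900 \left(\left(2 \cdot 5 \left(- \frac{1}{2}\right) + \frac{3}{4}\right) - 5\right) = - 9900 \left(\left(-5 + \frac{3}{4}\right) - 5\right) = - 9900 \left(- \frac{17}{4} - 5\right) = \left(-9900\right) \left(- \frac{37}{4}\right) = 91575$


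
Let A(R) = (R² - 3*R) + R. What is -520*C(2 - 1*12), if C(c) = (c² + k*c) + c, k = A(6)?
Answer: 78000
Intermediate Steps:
A(R) = R² - 2*R
k = 24 (k = 6*(-2 + 6) = 6*4 = 24)
C(c) = c² + 25*c (C(c) = (c² + 24*c) + c = c² + 25*c)
-520*C(2 - 1*12) = -520*(2 - 1*12)*(25 + (2 - 1*12)) = -520*(2 - 12)*(25 + (2 - 12)) = -(-5200)*(25 - 10) = -(-5200)*15 = -520*(-150) = 78000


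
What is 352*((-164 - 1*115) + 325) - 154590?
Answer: -138398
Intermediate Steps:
352*((-164 - 1*115) + 325) - 154590 = 352*((-164 - 115) + 325) - 154590 = 352*(-279 + 325) - 154590 = 352*46 - 154590 = 16192 - 154590 = -138398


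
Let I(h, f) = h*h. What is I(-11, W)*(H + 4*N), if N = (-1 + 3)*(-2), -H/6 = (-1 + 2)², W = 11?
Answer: -2662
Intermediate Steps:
H = -6 (H = -6*(-1 + 2)² = -6*1² = -6*1 = -6)
N = -4 (N = 2*(-2) = -4)
I(h, f) = h²
I(-11, W)*(H + 4*N) = (-11)²*(-6 + 4*(-4)) = 121*(-6 - 16) = 121*(-22) = -2662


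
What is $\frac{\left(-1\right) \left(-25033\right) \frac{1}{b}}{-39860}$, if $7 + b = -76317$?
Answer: $\frac{25033}{3042274640} \approx 8.2284 \cdot 10^{-6}$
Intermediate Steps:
$b = -76324$ ($b = -7 - 76317 = -76324$)
$\frac{\left(-1\right) \left(-25033\right) \frac{1}{b}}{-39860} = \frac{\left(-1\right) \left(-25033\right) \frac{1}{-76324}}{-39860} = 25033 \left(- \frac{1}{76324}\right) \left(- \frac{1}{39860}\right) = \left(- \frac{25033}{76324}\right) \left(- \frac{1}{39860}\right) = \frac{25033}{3042274640}$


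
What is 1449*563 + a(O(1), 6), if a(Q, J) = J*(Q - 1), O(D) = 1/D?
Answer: 815787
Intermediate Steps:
O(D) = 1/D
a(Q, J) = J*(-1 + Q)
1449*563 + a(O(1), 6) = 1449*563 + 6*(-1 + 1/1) = 815787 + 6*(-1 + 1) = 815787 + 6*0 = 815787 + 0 = 815787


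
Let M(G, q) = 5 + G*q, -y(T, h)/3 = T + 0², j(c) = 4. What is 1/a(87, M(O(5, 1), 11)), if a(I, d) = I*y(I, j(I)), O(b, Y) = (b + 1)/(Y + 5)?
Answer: -1/22707 ≈ -4.4039e-5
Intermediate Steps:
y(T, h) = -3*T (y(T, h) = -3*(T + 0²) = -3*(T + 0) = -3*T)
O(b, Y) = (1 + b)/(5 + Y)
a(I, d) = -3*I² (a(I, d) = I*(-3*I) = -3*I²)
1/a(87, M(O(5, 1), 11)) = 1/(-3*87²) = 1/(-3*7569) = 1/(-22707) = -1/22707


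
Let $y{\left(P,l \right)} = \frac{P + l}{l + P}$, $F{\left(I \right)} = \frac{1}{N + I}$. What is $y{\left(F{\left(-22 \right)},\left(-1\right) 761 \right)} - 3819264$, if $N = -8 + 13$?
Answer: $-3819263$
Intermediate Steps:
$N = 5$
$F{\left(I \right)} = \frac{1}{5 + I}$
$y{\left(P,l \right)} = 1$ ($y{\left(P,l \right)} = \frac{P + l}{P + l} = 1$)
$y{\left(F{\left(-22 \right)},\left(-1\right) 761 \right)} - 3819264 = 1 - 3819264 = -3819263$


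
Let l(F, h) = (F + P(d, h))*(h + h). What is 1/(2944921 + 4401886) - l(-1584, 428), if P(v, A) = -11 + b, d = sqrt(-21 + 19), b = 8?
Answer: 9980431598905/7346807 ≈ 1.3585e+6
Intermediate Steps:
d = I*sqrt(2) (d = sqrt(-2) = I*sqrt(2) ≈ 1.4142*I)
P(v, A) = -3 (P(v, A) = -11 + 8 = -3)
l(F, h) = 2*h*(-3 + F) (l(F, h) = (F - 3)*(h + h) = (-3 + F)*(2*h) = 2*h*(-3 + F))
1/(2944921 + 4401886) - l(-1584, 428) = 1/(2944921 + 4401886) - 2*428*(-3 - 1584) = 1/7346807 - 2*428*(-1587) = 1/7346807 - 1*(-1358472) = 1/7346807 + 1358472 = 9980431598905/7346807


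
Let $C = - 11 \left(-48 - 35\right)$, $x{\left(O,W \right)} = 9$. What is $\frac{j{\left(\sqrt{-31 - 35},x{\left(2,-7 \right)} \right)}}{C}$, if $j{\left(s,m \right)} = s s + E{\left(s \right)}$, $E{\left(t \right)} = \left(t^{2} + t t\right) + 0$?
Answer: $- \frac{18}{83} \approx -0.21687$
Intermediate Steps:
$E{\left(t \right)} = 2 t^{2}$ ($E{\left(t \right)} = \left(t^{2} + t^{2}\right) + 0 = 2 t^{2} + 0 = 2 t^{2}$)
$j{\left(s,m \right)} = 3 s^{2}$ ($j{\left(s,m \right)} = s s + 2 s^{2} = s^{2} + 2 s^{2} = 3 s^{2}$)
$C = 913$ ($C = \left(-11\right) \left(-83\right) = 913$)
$\frac{j{\left(\sqrt{-31 - 35},x{\left(2,-7 \right)} \right)}}{C} = \frac{3 \left(\sqrt{-31 - 35}\right)^{2}}{913} = 3 \left(\sqrt{-66}\right)^{2} \cdot \frac{1}{913} = 3 \left(i \sqrt{66}\right)^{2} \cdot \frac{1}{913} = 3 \left(-66\right) \frac{1}{913} = \left(-198\right) \frac{1}{913} = - \frac{18}{83}$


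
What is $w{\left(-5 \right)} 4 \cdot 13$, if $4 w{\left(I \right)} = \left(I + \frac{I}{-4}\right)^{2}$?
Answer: $\frac{2925}{16} \approx 182.81$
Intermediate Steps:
$w{\left(I \right)} = \frac{9 I^{2}}{64}$ ($w{\left(I \right)} = \frac{\left(I + \frac{I}{-4}\right)^{2}}{4} = \frac{\left(I + I \left(- \frac{1}{4}\right)\right)^{2}}{4} = \frac{\left(I - \frac{I}{4}\right)^{2}}{4} = \frac{\left(\frac{3 I}{4}\right)^{2}}{4} = \frac{\frac{9}{16} I^{2}}{4} = \frac{9 I^{2}}{64}$)
$w{\left(-5 \right)} 4 \cdot 13 = \frac{9 \left(-5\right)^{2}}{64} \cdot 4 \cdot 13 = \frac{9}{64} \cdot 25 \cdot 4 \cdot 13 = \frac{225}{64} \cdot 4 \cdot 13 = \frac{225}{16} \cdot 13 = \frac{2925}{16}$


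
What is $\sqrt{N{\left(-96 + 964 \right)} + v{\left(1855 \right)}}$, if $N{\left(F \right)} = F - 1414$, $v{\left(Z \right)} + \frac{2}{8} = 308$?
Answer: $\frac{i \sqrt{953}}{2} \approx 15.435 i$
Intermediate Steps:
$v{\left(Z \right)} = \frac{1231}{4}$ ($v{\left(Z \right)} = - \frac{1}{4} + 308 = \frac{1231}{4}$)
$N{\left(F \right)} = -1414 + F$
$\sqrt{N{\left(-96 + 964 \right)} + v{\left(1855 \right)}} = \sqrt{\left(-1414 + \left(-96 + 964\right)\right) + \frac{1231}{4}} = \sqrt{\left(-1414 + 868\right) + \frac{1231}{4}} = \sqrt{-546 + \frac{1231}{4}} = \sqrt{- \frac{953}{4}} = \frac{i \sqrt{953}}{2}$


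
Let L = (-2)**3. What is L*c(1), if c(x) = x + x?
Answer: -16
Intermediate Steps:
L = -8
c(x) = 2*x
L*c(1) = -16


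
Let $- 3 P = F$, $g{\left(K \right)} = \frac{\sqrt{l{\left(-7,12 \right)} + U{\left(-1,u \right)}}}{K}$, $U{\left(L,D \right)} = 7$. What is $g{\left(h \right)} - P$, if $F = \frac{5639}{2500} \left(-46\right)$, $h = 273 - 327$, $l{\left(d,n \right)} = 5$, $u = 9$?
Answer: $- \frac{129697}{3750} - \frac{\sqrt{3}}{27} \approx -34.65$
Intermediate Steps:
$h = -54$ ($h = 273 - 327 = -54$)
$F = - \frac{129697}{1250}$ ($F = 5639 \cdot \frac{1}{2500} \left(-46\right) = \frac{5639}{2500} \left(-46\right) = - \frac{129697}{1250} \approx -103.76$)
$g{\left(K \right)} = \frac{2 \sqrt{3}}{K}$ ($g{\left(K \right)} = \frac{\sqrt{5 + 7}}{K} = \frac{\sqrt{12}}{K} = \frac{2 \sqrt{3}}{K}$)
$P = \frac{129697}{3750}$ ($P = \left(- \frac{1}{3}\right) \left(- \frac{129697}{1250}\right) = \frac{129697}{3750} \approx 34.586$)
$g{\left(h \right)} - P = \frac{2 \sqrt{3}}{-54} - \frac{129697}{3750} = 2 \sqrt{3} \left(- \frac{1}{54}\right) - \frac{129697}{3750} = - \frac{\sqrt{3}}{27} - \frac{129697}{3750} = - \frac{129697}{3750} - \frac{\sqrt{3}}{27}$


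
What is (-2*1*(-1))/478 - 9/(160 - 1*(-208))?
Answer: -1783/87952 ≈ -0.020272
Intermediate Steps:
(-2*1*(-1))/478 - 9/(160 - 1*(-208)) = -2*(-1)*(1/478) - 9/(160 + 208) = 2*(1/478) - 9/368 = 1/239 - 9*1/368 = 1/239 - 9/368 = -1783/87952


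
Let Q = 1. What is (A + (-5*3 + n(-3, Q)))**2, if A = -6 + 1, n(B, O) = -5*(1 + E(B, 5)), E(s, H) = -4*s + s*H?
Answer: 100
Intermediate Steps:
E(s, H) = -4*s + H*s
n(B, O) = -5 - 5*B (n(B, O) = -5*(1 + B*(-4 + 5)) = -5*(1 + B*1) = -5*(1 + B) = -5 - 5*B)
A = -5
(A + (-5*3 + n(-3, Q)))**2 = (-5 + (-5*3 + (-5 - 5*(-3))))**2 = (-5 + (-15 + (-5 + 15)))**2 = (-5 + (-15 + 10))**2 = (-5 - 5)**2 = (-10)**2 = 100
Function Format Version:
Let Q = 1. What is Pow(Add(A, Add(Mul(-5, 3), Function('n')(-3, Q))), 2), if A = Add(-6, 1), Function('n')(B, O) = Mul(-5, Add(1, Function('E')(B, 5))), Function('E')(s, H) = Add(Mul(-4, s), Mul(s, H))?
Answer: 100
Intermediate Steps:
Function('E')(s, H) = Add(Mul(-4, s), Mul(H, s))
Function('n')(B, O) = Add(-5, Mul(-5, B)) (Function('n')(B, O) = Mul(-5, Add(1, Mul(B, Add(-4, 5)))) = Mul(-5, Add(1, Mul(B, 1))) = Mul(-5, Add(1, B)) = Add(-5, Mul(-5, B)))
A = -5
Pow(Add(A, Add(Mul(-5, 3), Function('n')(-3, Q))), 2) = Pow(Add(-5, Add(Mul(-5, 3), Add(-5, Mul(-5, -3)))), 2) = Pow(Add(-5, Add(-15, Add(-5, 15))), 2) = Pow(Add(-5, Add(-15, 10)), 2) = Pow(Add(-5, -5), 2) = Pow(-10, 2) = 100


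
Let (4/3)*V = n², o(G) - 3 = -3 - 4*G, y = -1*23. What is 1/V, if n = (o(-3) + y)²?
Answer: 4/43923 ≈ 9.1068e-5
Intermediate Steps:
y = -23
o(G) = -4*G (o(G) = 3 + (-3 - 4*G) = -4*G)
n = 121 (n = (-4*(-3) - 23)² = (12 - 23)² = (-11)² = 121)
V = 43923/4 (V = (¾)*121² = (¾)*14641 = 43923/4 ≈ 10981.)
1/V = 1/(43923/4) = 4/43923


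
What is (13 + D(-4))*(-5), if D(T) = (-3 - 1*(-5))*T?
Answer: -25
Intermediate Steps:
D(T) = 2*T (D(T) = (-3 + 5)*T = 2*T)
(13 + D(-4))*(-5) = (13 + 2*(-4))*(-5) = (13 - 8)*(-5) = 5*(-5) = -25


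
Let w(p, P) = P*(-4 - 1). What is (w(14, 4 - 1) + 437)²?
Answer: 178084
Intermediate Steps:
w(p, P) = -5*P (w(p, P) = P*(-5) = -5*P)
(w(14, 4 - 1) + 437)² = (-5*(4 - 1) + 437)² = (-5*3 + 437)² = (-15 + 437)² = 422² = 178084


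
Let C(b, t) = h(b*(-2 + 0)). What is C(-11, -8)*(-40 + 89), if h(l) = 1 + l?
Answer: 1127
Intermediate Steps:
C(b, t) = 1 - 2*b (C(b, t) = 1 + b*(-2 + 0) = 1 + b*(-2) = 1 - 2*b)
C(-11, -8)*(-40 + 89) = (1 - 2*(-11))*(-40 + 89) = (1 + 22)*49 = 23*49 = 1127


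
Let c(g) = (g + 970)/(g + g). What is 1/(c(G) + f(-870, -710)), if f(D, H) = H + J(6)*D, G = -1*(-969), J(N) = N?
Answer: -1938/11490401 ≈ -0.00016866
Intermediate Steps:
G = 969
f(D, H) = H + 6*D
c(g) = (970 + g)/(2*g) (c(g) = (970 + g)/((2*g)) = (970 + g)*(1/(2*g)) = (970 + g)/(2*g))
1/(c(G) + f(-870, -710)) = 1/((½)*(970 + 969)/969 + (-710 + 6*(-870))) = 1/((½)*(1/969)*1939 + (-710 - 5220)) = 1/(1939/1938 - 5930) = 1/(-11490401/1938) = -1938/11490401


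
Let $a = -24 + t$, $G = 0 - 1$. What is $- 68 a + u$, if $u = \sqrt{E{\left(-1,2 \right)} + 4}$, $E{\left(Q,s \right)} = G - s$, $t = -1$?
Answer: $1701$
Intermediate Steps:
$G = -1$ ($G = 0 - 1 = -1$)
$a = -25$ ($a = -24 - 1 = -25$)
$E{\left(Q,s \right)} = -1 - s$
$u = 1$ ($u = \sqrt{\left(-1 - 2\right) + 4} = \sqrt{-3 + 4} = \sqrt{1} = 1$)
$- 68 a + u = \left(-68\right) \left(-25\right) + 1 = 1700 + 1 = 1701$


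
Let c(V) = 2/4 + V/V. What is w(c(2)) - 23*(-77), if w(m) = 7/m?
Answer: 5327/3 ≈ 1775.7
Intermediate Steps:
c(V) = 3/2 (c(V) = 2*(¼) + 1 = ½ + 1 = 3/2)
w(c(2)) - 23*(-77) = 7/(3/2) - 23*(-77) = 7*(⅔) + 1771 = 14/3 + 1771 = 5327/3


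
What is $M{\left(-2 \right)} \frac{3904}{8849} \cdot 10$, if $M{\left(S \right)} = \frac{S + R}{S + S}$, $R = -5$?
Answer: $\frac{68320}{8849} \approx 7.7206$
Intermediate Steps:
$M{\left(S \right)} = \frac{-5 + S}{2 S}$ ($M{\left(S \right)} = \frac{S - 5}{S + S} = \frac{-5 + S}{2 S}$)
$M{\left(-2 \right)} \frac{3904}{8849} \cdot 10 = \frac{-5 - 2}{2 \left(-2\right)} \frac{3904}{8849} \cdot 10 = \frac{1}{2} \left(- \frac{1}{2}\right) \left(-7\right) 3904 \cdot \frac{1}{8849} \cdot 10 = \frac{7 \cdot \frac{3904}{8849} \cdot 10}{4} = \frac{7}{4} \cdot \frac{39040}{8849} = \frac{68320}{8849}$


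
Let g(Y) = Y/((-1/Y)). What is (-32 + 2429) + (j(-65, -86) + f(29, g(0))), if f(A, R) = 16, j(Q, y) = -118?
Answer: 2295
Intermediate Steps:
g(Y) = -Y² (g(Y) = Y*(-Y) = -Y²)
(-32 + 2429) + (j(-65, -86) + f(29, g(0))) = (-32 + 2429) + (-118 + 16) = 2397 - 102 = 2295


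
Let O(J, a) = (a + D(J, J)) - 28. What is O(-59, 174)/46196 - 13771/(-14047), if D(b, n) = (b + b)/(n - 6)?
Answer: 10371424029/10544872195 ≈ 0.98355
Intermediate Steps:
D(b, n) = 2*b/(-6 + n) (D(b, n) = (2*b)/(-6 + n) = 2*b/(-6 + n))
O(J, a) = -28 + a + 2*J/(-6 + J) (O(J, a) = (a + 2*J/(-6 + J)) - 28 = -28 + a + 2*J/(-6 + J))
O(-59, 174)/46196 - 13771/(-14047) = ((2*(-59) + (-28 + 174)*(-6 - 59))/(-6 - 59))/46196 - 13771/(-14047) = ((-118 + 146*(-65))/(-65))*(1/46196) - 13771*(-1/14047) = -(-118 - 9490)/65*(1/46196) + 13771/14047 = -1/65*(-9608)*(1/46196) + 13771/14047 = (9608/65)*(1/46196) + 13771/14047 = 2402/750685 + 13771/14047 = 10371424029/10544872195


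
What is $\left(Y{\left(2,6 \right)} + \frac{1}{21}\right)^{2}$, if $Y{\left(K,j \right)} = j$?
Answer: $\frac{16129}{441} \approx 36.574$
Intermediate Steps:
$\left(Y{\left(2,6 \right)} + \frac{1}{21}\right)^{2} = \left(6 + \frac{1}{21}\right)^{2} = \left(\frac{127}{21}\right)^{2} = \frac{16129}{441}$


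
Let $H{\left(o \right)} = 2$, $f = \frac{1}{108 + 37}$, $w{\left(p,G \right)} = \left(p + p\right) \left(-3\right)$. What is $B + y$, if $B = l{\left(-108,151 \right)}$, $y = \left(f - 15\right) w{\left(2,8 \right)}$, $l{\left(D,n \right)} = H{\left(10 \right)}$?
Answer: $\frac{26378}{145} \approx 181.92$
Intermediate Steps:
$w{\left(p,G \right)} = - 6 p$ ($w{\left(p,G \right)} = 2 p \left(-3\right) = - 6 p$)
$f = \frac{1}{145} \approx 0.0068966$
$l{\left(D,n \right)} = 2$
$y = \frac{26088}{145}$ ($y = \left(\frac{1}{145} - 15\right) \left(\left(-6\right) 2\right) = \left(- \frac{2174}{145}\right) \left(-12\right) = \frac{26088}{145} \approx 179.92$)
$B = 2$
$B + y = 2 + \frac{26088}{145} = \frac{26378}{145}$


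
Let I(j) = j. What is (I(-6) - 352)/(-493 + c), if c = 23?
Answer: 179/235 ≈ 0.76170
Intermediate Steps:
(I(-6) - 352)/(-493 + c) = (-6 - 352)/(-493 + 23) = -358/(-470) = -358*(-1/470) = 179/235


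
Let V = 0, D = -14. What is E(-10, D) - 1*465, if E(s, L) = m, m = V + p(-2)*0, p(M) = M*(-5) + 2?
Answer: -465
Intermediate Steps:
p(M) = 2 - 5*M (p(M) = -5*M + 2 = 2 - 5*M)
m = 0 (m = 0 + (2 - 5*(-2))*0 = 0 + (2 + 10)*0 = 0 + 12*0 = 0 + 0 = 0)
E(s, L) = 0
E(-10, D) - 1*465 = 0 - 1*465 = 0 - 465 = -465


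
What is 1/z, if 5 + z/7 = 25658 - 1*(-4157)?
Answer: 1/208670 ≈ 4.7923e-6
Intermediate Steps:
z = 208670 (z = -35 + 7*(25658 - 1*(-4157)) = -35 + 7*(25658 + 4157) = -35 + 7*29815 = -35 + 208705 = 208670)
1/z = 1/208670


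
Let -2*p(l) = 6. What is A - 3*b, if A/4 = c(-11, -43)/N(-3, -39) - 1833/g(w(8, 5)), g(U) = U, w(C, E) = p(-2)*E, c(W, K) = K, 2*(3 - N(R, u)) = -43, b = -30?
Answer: 140086/245 ≈ 571.78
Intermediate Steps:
p(l) = -3 (p(l) = -1/2*6 = -3)
N(R, u) = 49/2 (N(R, u) = 3 - 1/2*(-43) = 3 + 43/2 = 49/2)
w(C, E) = -3*E
A = 118036/245 (A = 4*(-43/49/2 - 1833/((-3*5))) = 4*(-43*2/49 - 1833/(-15)) = 4*(-86/49 - 1833*(-1/15)) = 4*(-86/49 + 611/5) = 4*(29509/245) = 118036/245 ≈ 481.78)
A - 3*b = 118036/245 - 3*(-30) = 118036/245 - 1*(-90) = 118036/245 + 90 = 140086/245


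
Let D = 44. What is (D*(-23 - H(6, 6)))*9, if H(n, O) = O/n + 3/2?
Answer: -10098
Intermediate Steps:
H(n, O) = 3/2 + O/n (H(n, O) = O/n + 3*(½) = O/n + 3/2 = 3/2 + O/n)
(D*(-23 - H(6, 6)))*9 = (44*(-23 - (3/2 + 6/6)))*9 = (44*(-23 - (3/2 + 6*(⅙))))*9 = (44*(-23 - (3/2 + 1)))*9 = (44*(-23 - 1*5/2))*9 = (44*(-23 - 5/2))*9 = (44*(-51/2))*9 = -1122*9 = -10098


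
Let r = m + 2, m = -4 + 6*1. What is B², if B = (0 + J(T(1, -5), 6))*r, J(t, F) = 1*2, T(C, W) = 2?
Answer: 64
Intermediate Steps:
J(t, F) = 2
m = 2 (m = -4 + 6 = 2)
r = 4 (r = 2 + 2 = 4)
B = 8 (B = (0 + 2)*4 = 2*4 = 8)
B² = 8² = 64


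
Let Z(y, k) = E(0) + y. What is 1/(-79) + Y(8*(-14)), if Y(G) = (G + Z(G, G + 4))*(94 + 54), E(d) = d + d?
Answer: -2619009/79 ≈ -33152.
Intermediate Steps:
E(d) = 2*d
Z(y, k) = y (Z(y, k) = 2*0 + y = 0 + y = y)
Y(G) = 296*G (Y(G) = (G + G)*(94 + 54) = (2*G)*148 = 296*G)
1/(-79) + Y(8*(-14)) = 1/(-79) + 296*(8*(-14)) = -1/79 + 296*(-112) = -1/79 - 33152 = -2619009/79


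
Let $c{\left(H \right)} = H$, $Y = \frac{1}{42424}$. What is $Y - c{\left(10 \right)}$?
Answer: $- \frac{424239}{42424} \approx -10.0$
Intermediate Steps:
$Y = \frac{1}{42424} \approx 2.3572 \cdot 10^{-5}$
$Y - c{\left(10 \right)} = \frac{1}{42424} - 10 = - \frac{424239}{42424}$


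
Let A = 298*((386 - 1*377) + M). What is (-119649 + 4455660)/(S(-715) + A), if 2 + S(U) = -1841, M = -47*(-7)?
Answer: 4336011/98881 ≈ 43.851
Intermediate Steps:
M = 329
S(U) = -1843 (S(U) = -2 - 1841 = -1843)
A = 100724 (A = 298*((386 - 1*377) + 329) = 298*((386 - 377) + 329) = 298*(9 + 329) = 298*338 = 100724)
(-119649 + 4455660)/(S(-715) + A) = (-119649 + 4455660)/(-1843 + 100724) = 4336011/98881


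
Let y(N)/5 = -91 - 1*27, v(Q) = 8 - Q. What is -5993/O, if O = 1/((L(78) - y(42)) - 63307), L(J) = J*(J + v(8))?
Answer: 339401569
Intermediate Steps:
y(N) = -590 (y(N) = 5*(-91 - 1*27) = 5*(-91 - 27) = 5*(-118) = -590)
L(J) = J² (L(J) = J*(J + (8 - 1*8)) = J*(J + (8 - 8)) = J*(J + 0) = J*J = J²)
O = -1/56633 (O = 1/((78² - 1*(-590)) - 63307) = 1/((6084 + 590) - 63307) = 1/(6674 - 63307) = 1/(-56633) = -1/56633 ≈ -1.7658e-5)
-5993/O = -5993/(-1/56633) = -5993*(-56633) = 339401569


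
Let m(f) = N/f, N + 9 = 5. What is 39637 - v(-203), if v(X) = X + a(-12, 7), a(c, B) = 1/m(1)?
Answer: 159361/4 ≈ 39840.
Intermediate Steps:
N = -4 (N = -9 + 5 = -4)
m(f) = -4/f
a(c, B) = -¼ (a(c, B) = 1/(-4/1) = 1/(-4*1) = 1/(-4) = -¼)
v(X) = -¼ + X (v(X) = X - ¼ = -¼ + X)
39637 - v(-203) = 39637 - (-¼ - 203) = 39637 - 1*(-813/4) = 39637 + 813/4 = 159361/4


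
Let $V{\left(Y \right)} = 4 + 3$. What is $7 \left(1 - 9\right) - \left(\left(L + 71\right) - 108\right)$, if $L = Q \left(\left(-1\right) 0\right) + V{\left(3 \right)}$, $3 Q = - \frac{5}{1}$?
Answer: $-26$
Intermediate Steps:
$Q = - \frac{5}{3}$ ($Q = \frac{\left(-5\right) 1^{-1}}{3} = \frac{\left(-5\right) 1}{3} = \frac{1}{3} \left(-5\right) = - \frac{5}{3} \approx -1.6667$)
$V{\left(Y \right)} = 7$
$L = 7$ ($L = - \frac{5 \left(\left(-1\right) 0\right)}{3} + 7 = \left(- \frac{5}{3}\right) 0 + 7 = 0 + 7 = 7$)
$7 \left(1 - 9\right) - \left(\left(L + 71\right) - 108\right) = 7 \left(1 - 9\right) - \left(\left(7 + 71\right) - 108\right) = 7 \left(-8\right) - \left(78 - 108\right) = -56 - -30 = -56 + 30 = -26$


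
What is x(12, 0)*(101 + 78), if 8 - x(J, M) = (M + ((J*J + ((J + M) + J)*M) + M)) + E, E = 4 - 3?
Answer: -24523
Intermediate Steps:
E = 1
x(J, M) = 7 - J² - 2*M - M*(M + 2*J) (x(J, M) = 8 - ((M + ((J*J + ((J + M) + J)*M) + M)) + 1) = 8 - ((M + ((J² + (M + 2*J)*M) + M)) + 1) = 8 - ((M + ((J² + M*(M + 2*J)) + M)) + 1) = 8 - ((M + (M + J² + M*(M + 2*J))) + 1) = 8 - ((J² + 2*M + M*(M + 2*J)) + 1) = 8 - (1 + J² + 2*M + M*(M + 2*J)) = 8 + (-1 - J² - 2*M - M*(M + 2*J)) = 7 - J² - 2*M - M*(M + 2*J))
x(12, 0)*(101 + 78) = (7 - 1*12² - 1*0² - 2*0 - 2*12*0)*(101 + 78) = (7 - 1*144 - 1*0 + 0 + 0)*179 = (7 - 144 + 0 + 0 + 0)*179 = -137*179 = -24523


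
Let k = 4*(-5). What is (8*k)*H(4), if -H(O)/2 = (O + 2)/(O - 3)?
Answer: 1920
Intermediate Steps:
H(O) = -2*(2 + O)/(-3 + O) (H(O) = -2*(O + 2)/(O - 3) = -2*(2 + O)/(-3 + O))
k = -20
(8*k)*H(4) = (8*(-20))*(2*(-2 - 1*4)/(-3 + 4)) = -320*(-2 - 4)/1 = -320*(-6) = -160*(-12) = 1920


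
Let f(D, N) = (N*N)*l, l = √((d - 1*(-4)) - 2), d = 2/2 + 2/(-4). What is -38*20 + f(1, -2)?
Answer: -760 + 2*√10 ≈ -753.68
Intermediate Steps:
d = ½ (d = 2*(½) + 2*(-¼) = 1 - ½ = ½ ≈ 0.50000)
l = √10/2 (l = √((½ - 1*(-4)) - 2) = √((½ + 4) - 2) = √(9/2 - 2) = √(5/2) = √10/2 ≈ 1.5811)
f(D, N) = √10*N²/2 (f(D, N) = (N*N)*(√10/2) = N²*(√10/2) = √10*N²/2)
-38*20 + f(1, -2) = -38*20 + (½)*√10*(-2)² = -760 + (½)*√10*4 = -760 + 2*√10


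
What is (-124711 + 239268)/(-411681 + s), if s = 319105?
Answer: -114557/92576 ≈ -1.2374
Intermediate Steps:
(-124711 + 239268)/(-411681 + s) = (-124711 + 239268)/(-411681 + 319105) = 114557/(-92576) = 114557*(-1/92576) = -114557/92576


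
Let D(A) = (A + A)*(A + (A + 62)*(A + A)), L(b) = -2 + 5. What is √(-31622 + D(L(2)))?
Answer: 4*I*√1829 ≈ 171.07*I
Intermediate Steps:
L(b) = 3
D(A) = 2*A*(A + 2*A*(62 + A)) (D(A) = (2*A)*(A + (62 + A)*(2*A)) = (2*A)*(A + 2*A*(62 + A)) = 2*A*(A + 2*A*(62 + A)))
√(-31622 + D(L(2))) = √(-31622 + 3²*(250 + 4*3)) = √(-31622 + 9*(250 + 12)) = √(-31622 + 9*262) = √(-31622 + 2358) = √(-29264) = 4*I*√1829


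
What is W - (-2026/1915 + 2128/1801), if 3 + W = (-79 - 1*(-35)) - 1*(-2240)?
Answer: 7563044301/3448915 ≈ 2192.9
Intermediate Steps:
W = 2193 (W = -3 + ((-79 - 1*(-35)) - 1*(-2240)) = -3 + ((-79 + 35) + 2240) = -3 + (-44 + 2240) = -3 + 2196 = 2193)
W - (-2026/1915 + 2128/1801) = 2193 - (-2026/1915 + 2128/1801) = 2193 - 1*426294/3448915 = 2193 - 426294/3448915 = 7563044301/3448915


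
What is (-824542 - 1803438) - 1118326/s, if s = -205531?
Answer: -540130239054/205531 ≈ -2.6280e+6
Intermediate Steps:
(-824542 - 1803438) - 1118326/s = (-824542 - 1803438) - 1118326/(-205531) = -2627980 - 1118326*(-1/205531) = -2627980 + 1118326/205531 = -540130239054/205531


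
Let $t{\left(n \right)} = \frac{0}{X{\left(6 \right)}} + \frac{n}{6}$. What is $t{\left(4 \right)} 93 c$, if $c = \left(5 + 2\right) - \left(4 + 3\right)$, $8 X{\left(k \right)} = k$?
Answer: $0$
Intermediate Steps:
$X{\left(k \right)} = \frac{k}{8}$
$t{\left(n \right)} = \frac{n}{6}$ ($t{\left(n \right)} = \frac{0}{\frac{1}{8} \cdot 6} + \frac{n}{6} = \frac{0}{\frac{3}{4}} + n \frac{1}{6} = 0 \cdot \frac{4}{3} + \frac{n}{6} = 0 + \frac{n}{6} = \frac{n}{6}$)
$c = 0$ ($c = 7 - 7 = 0$)
$t{\left(4 \right)} 93 c = \frac{1}{6} \cdot 4 \cdot 93 \cdot 0 = \frac{2}{3} \cdot 93 \cdot 0 = 62 \cdot 0 = 0$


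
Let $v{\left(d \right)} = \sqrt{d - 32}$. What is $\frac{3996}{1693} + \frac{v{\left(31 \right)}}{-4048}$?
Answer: $\frac{3996}{1693} - \frac{i}{4048} \approx 2.3603 - 0.00024704 i$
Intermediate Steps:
$v{\left(d \right)} = \sqrt{-32 + d}$
$\frac{3996}{1693} + \frac{v{\left(31 \right)}}{-4048} = \frac{3996}{1693} + \frac{\sqrt{-32 + 31}}{-4048} = 3996 \cdot \frac{1}{1693} + \sqrt{-1} \left(- \frac{1}{4048}\right) = \frac{3996}{1693} + i \left(- \frac{1}{4048}\right) = \frac{3996}{1693} - \frac{i}{4048}$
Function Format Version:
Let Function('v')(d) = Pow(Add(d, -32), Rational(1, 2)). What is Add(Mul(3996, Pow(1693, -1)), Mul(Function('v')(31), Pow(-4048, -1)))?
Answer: Add(Rational(3996, 1693), Mul(Rational(-1, 4048), I)) ≈ Add(2.3603, Mul(-0.00024704, I))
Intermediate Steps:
Function('v')(d) = Pow(Add(-32, d), Rational(1, 2))
Add(Mul(3996, Pow(1693, -1)), Mul(Function('v')(31), Pow(-4048, -1))) = Add(Mul(3996, Pow(1693, -1)), Mul(Pow(Add(-32, 31), Rational(1, 2)), Pow(-4048, -1))) = Add(Mul(3996, Rational(1, 1693)), Mul(Pow(-1, Rational(1, 2)), Rational(-1, 4048))) = Add(Rational(3996, 1693), Mul(I, Rational(-1, 4048))) = Add(Rational(3996, 1693), Mul(Rational(-1, 4048), I))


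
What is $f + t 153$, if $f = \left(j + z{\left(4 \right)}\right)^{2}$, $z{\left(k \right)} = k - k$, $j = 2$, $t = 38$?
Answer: $5818$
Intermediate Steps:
$z{\left(k \right)} = 0$
$f = 4$ ($f = \left(2 + 0\right)^{2} = 2^{2} = 4$)
$f + t 153 = 4 + 38 \cdot 153 = 4 + 5814 = 5818$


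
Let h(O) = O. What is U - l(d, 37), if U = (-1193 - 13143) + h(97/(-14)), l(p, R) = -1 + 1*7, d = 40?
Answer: -200885/14 ≈ -14349.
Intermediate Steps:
l(p, R) = 6 (l(p, R) = -1 + 7 = 6)
U = -200801/14 (U = (-1193 - 13143) + 97/(-14) = -14336 + 97*(-1/14) = -14336 - 97/14 = -200801/14 ≈ -14343.)
U - l(d, 37) = -200801/14 - 1*6 = -200801/14 - 6 = -200885/14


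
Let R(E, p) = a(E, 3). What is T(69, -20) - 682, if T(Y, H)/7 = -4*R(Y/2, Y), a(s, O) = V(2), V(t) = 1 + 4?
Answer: -822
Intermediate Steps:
V(t) = 5
a(s, O) = 5
R(E, p) = 5
T(Y, H) = -140 (T(Y, H) = 7*(-4*5) = 7*(-20) = -140)
T(69, -20) - 682 = -140 - 682 = -822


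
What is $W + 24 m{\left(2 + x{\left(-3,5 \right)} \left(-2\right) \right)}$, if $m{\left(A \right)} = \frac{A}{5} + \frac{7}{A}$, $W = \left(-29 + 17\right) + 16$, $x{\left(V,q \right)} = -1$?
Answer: $\frac{326}{5} \approx 65.2$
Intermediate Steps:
$W = 4$ ($W = -12 + 16 = 4$)
$m{\left(A \right)} = \frac{7}{A} + \frac{A}{5}$ ($m{\left(A \right)} = A \frac{1}{5} + \frac{7}{A} = \frac{A}{5} + \frac{7}{A} = \frac{7}{A} + \frac{A}{5}$)
$W + 24 m{\left(2 + x{\left(-3,5 \right)} \left(-2\right) \right)} = 4 + 24 \left(\frac{7}{2 - -2} + \frac{2 - -2}{5}\right) = 4 + 24 \left(\frac{7}{2 + 2} + \frac{2 + 2}{5}\right) = 4 + 24 \left(\frac{7}{4} + \frac{1}{5} \cdot 4\right) = 4 + 24 \left(7 \cdot \frac{1}{4} + \frac{4}{5}\right) = 4 + 24 \left(\frac{7}{4} + \frac{4}{5}\right) = 4 + 24 \cdot \frac{51}{20} = 4 + \frac{306}{5} = \frac{326}{5}$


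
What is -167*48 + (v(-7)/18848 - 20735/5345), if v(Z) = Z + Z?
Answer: -80794324907/10074256 ≈ -8019.9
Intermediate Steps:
v(Z) = 2*Z
-167*48 + (v(-7)/18848 - 20735/5345) = -167*48 + ((2*(-7))/18848 - 20735/5345) = -8016 + (-14*1/18848 - 20735*1/5345) = -8016 + (-7/9424 - 4147/1069) = -8016 - 39088811/10074256 = -80794324907/10074256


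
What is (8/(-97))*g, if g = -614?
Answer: 4912/97 ≈ 50.639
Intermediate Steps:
(8/(-97))*g = (8/(-97))*(-614) = (8*(-1/97))*(-614) = -8/97*(-614) = 4912/97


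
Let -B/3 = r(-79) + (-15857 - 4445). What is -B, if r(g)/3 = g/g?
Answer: -60897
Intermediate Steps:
r(g) = 3 (r(g) = 3*(g/g) = 3*1 = 3)
B = 60897 (B = -3*(3 + (-15857 - 4445)) = -3*(3 - 20302) = -3*(-20299) = 60897)
-B = -1*60897 = -60897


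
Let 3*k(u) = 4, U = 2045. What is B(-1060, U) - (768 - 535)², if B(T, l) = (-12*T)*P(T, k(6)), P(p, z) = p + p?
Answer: -27020689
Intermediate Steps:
k(u) = 4/3 (k(u) = (⅓)*4 = 4/3)
P(p, z) = 2*p
B(T, l) = -24*T² (B(T, l) = (-12*T)*(2*T) = -24*T²)
B(-1060, U) - (768 - 535)² = -24*(-1060)² - (768 - 535)² = -24*1123600 - 1*233² = -26966400 - 1*54289 = -26966400 - 54289 = -27020689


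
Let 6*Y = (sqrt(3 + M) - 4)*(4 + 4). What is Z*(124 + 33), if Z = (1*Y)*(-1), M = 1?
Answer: 1256/3 ≈ 418.67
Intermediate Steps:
Y = -8/3 (Y = ((sqrt(3 + 1) - 4)*(4 + 4))/6 = ((sqrt(4) - 4)*8)/6 = ((2 - 4)*8)/6 = (-2*8)/6 = (1/6)*(-16) = -8/3 ≈ -2.6667)
Z = 8/3 (Z = (1*(-8/3))*(-1) = -8/3*(-1) = 8/3 ≈ 2.6667)
Z*(124 + 33) = 8*(124 + 33)/3 = (8/3)*157 = 1256/3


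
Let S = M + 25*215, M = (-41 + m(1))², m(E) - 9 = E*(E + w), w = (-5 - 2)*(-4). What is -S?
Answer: -5384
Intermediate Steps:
w = 28 (w = -7*(-4) = 28)
m(E) = 9 + E*(28 + E) (m(E) = 9 + E*(E + 28) = 9 + E*(28 + E))
M = 9 (M = (-41 + (9 + 1² + 28*1))² = (-41 + (9 + 1 + 28))² = (-41 + 38)² = (-3)² = 9)
S = 5384 (S = 9 + 25*215 = 9 + 5375 = 5384)
-S = -1*5384 = -5384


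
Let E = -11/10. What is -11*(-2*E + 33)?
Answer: -1936/5 ≈ -387.20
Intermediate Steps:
E = -11/10 ≈ -1.1000
-11*(-2*E + 33) = -11*(-2*(-11/10) + 33) = -11*(11/5 + 33) = -11*176/5 = -1936/5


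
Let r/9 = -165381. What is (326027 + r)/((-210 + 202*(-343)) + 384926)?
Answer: -581201/157715 ≈ -3.6851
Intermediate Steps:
r = -1488429 (r = 9*(-165381) = -1488429)
(326027 + r)/((-210 + 202*(-343)) + 384926) = (326027 - 1488429)/((-210 + 202*(-343)) + 384926) = -1162402/((-210 - 69286) + 384926) = -1162402/(-69496 + 384926) = -1162402/315430 = -1162402*1/315430 = -581201/157715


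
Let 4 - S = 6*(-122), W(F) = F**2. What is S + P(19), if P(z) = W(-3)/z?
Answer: 13993/19 ≈ 736.47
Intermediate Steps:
P(z) = 9/z (P(z) = (-3)**2/z = 9/z)
S = 736 (S = 4 - 6*(-122) = 4 - 1*(-732) = 4 + 732 = 736)
S + P(19) = 736 + 9/19 = 13993/19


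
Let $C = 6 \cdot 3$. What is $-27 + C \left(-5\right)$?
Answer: $-117$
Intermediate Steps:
$C = 18$
$-27 + C \left(-5\right) = -27 + 18 \left(-5\right) = -27 - 90 = -117$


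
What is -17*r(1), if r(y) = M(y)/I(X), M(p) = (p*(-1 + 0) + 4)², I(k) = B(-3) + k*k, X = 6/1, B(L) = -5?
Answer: -153/31 ≈ -4.9355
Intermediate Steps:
X = 6 (X = 6*1 = 6)
I(k) = -5 + k² (I(k) = -5 + k*k = -5 + k²)
M(p) = (4 - p)² (M(p) = (p*(-1) + 4)² = (-p + 4)² = (4 - p)²)
r(y) = (-4 + y)²/31 (r(y) = (-4 + y)²/(-5 + 6²) = (-4 + y)²/(-5 + 36) = (-4 + y)²/31)
-17*r(1) = -17*(-4 + 1)²/31 = -17*(-3)²/31 = -17*9/31 = -153/31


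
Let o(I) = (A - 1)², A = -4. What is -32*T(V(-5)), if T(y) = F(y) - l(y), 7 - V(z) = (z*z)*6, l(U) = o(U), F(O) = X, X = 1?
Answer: 768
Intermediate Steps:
o(I) = 25 (o(I) = (-4 - 1)² = (-5)² = 25)
F(O) = 1
l(U) = 25
V(z) = 7 - 6*z² (V(z) = 7 - z*z*6 = 7 - z²*6 = 7 - 6*z²)
T(y) = -24 (T(y) = 1 - 1*25 = 1 - 25 = -24)
-32*T(V(-5)) = -32*(-24) = 768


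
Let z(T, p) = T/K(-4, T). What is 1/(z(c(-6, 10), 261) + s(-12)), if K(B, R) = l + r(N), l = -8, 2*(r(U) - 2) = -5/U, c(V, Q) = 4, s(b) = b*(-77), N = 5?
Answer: 13/12004 ≈ 0.0010830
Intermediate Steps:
s(b) = -77*b
r(U) = 2 - 5/(2*U) (r(U) = 2 + (-5/U)/2 = 2 - 5/(2*U))
K(B, R) = -13/2 (K(B, R) = -8 + (2 - 5/2/5) = -8 + (2 - 5/2*1/5) = -8 + (2 - 1/2) = -8 + 3/2 = -13/2)
z(T, p) = -2*T/13 (z(T, p) = T/(-13/2) = T*(-2/13) = -2*T/13)
1/(z(c(-6, 10), 261) + s(-12)) = 1/(-2/13*4 - 77*(-12)) = 1/(-8/13 + 924) = 1/(12004/13) = 13/12004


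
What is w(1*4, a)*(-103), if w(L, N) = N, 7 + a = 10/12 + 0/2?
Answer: 3811/6 ≈ 635.17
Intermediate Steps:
a = -37/6 (a = -7 + (10/12 + 0/2) = -7 + (10*(1/12) + 0*(½)) = -7 + (⅚ + 0) = -7 + ⅚ = -37/6 ≈ -6.1667)
w(1*4, a)*(-103) = -37/6*(-103) = 3811/6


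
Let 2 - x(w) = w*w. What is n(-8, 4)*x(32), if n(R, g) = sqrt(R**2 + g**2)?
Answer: -4088*sqrt(5) ≈ -9141.0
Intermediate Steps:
x(w) = 2 - w**2 (x(w) = 2 - w*w = 2 - w**2)
n(-8, 4)*x(32) = sqrt((-8)**2 + 4**2)*(2 - 1*32**2) = sqrt(64 + 16)*(2 - 1*1024) = sqrt(80)*(2 - 1024) = (4*sqrt(5))*(-1022) = -4088*sqrt(5)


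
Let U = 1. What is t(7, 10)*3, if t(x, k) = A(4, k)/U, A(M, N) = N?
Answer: 30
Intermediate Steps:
t(x, k) = k (t(x, k) = k/1 = k*1 = k)
t(7, 10)*3 = 10*3 = 30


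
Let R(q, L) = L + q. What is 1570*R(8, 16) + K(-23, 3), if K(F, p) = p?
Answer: 37683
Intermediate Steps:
1570*R(8, 16) + K(-23, 3) = 1570*(16 + 8) + 3 = 1570*24 + 3 = 37680 + 3 = 37683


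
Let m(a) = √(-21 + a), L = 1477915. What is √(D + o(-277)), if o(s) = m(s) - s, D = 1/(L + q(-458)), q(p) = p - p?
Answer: √(605032472459240 + 2184232747225*I*√298)/1477915 ≈ 16.651 + 0.51836*I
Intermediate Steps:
q(p) = 0
D = 1/1477915 (D = 1/(1477915 + 0) = 1/1477915 ≈ 6.7663e-7)
o(s) = √(-21 + s) - s
√(D + o(-277)) = √(1/1477915 + (√(-21 - 277) - 1*(-277))) = √(1/1477915 + (√(-298) + 277)) = √(1/1477915 + (I*√298 + 277)) = √(1/1477915 + (277 + I*√298)) = √(409382456/1477915 + I*√298)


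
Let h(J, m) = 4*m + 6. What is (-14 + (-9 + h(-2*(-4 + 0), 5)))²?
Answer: 9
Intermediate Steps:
h(J, m) = 6 + 4*m
(-14 + (-9 + h(-2*(-4 + 0), 5)))² = (-14 + (-9 + (6 + 4*5)))² = (-14 + (-9 + (6 + 20)))² = (-14 + (-9 + 26))² = (-14 + 17)² = 3² = 9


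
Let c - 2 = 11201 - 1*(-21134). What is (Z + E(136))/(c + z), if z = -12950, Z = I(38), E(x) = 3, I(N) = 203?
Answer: 206/19387 ≈ 0.010626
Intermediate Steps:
Z = 203
c = 32337 (c = 2 + (11201 - 1*(-21134)) = 2 + (11201 + 21134) = 2 + 32335 = 32337)
(Z + E(136))/(c + z) = (203 + 3)/(32337 - 12950) = 206/19387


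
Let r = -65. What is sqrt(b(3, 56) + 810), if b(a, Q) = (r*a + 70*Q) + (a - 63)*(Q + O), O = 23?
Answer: I*sqrt(205) ≈ 14.318*I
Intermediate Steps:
b(a, Q) = -65*a + 70*Q + (-63 + a)*(23 + Q) (b(a, Q) = (-65*a + 70*Q) + (a - 63)*(Q + 23) = (-65*a + 70*Q) + (-63 + a)*(23 + Q) = -65*a + 70*Q + (-63 + a)*(23 + Q))
sqrt(b(3, 56) + 810) = sqrt((-1449 - 42*3 + 7*56 + 56*3) + 810) = sqrt((-1449 - 126 + 392 + 168) + 810) = sqrt(-1015 + 810) = sqrt(-205) = I*sqrt(205)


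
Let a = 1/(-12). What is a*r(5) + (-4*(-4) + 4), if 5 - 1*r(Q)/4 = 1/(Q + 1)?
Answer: 331/18 ≈ 18.389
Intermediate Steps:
a = -1/12 ≈ -0.083333
r(Q) = 20 - 4/(1 + Q) (r(Q) = 20 - 4/(Q + 1) = 20 - 4/(1 + Q))
a*r(5) + (-4*(-4) + 4) = -(4 + 5*5)/(3*(1 + 5)) + (-4*(-4) + 4) = -(4 + 25)/(3*6) + (16 + 4) = -29/(3*6) + 20 = -1/12*58/3 + 20 = -29/18 + 20 = 331/18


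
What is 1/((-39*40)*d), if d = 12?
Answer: -1/18720 ≈ -5.3419e-5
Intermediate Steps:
1/((-39*40)*d) = 1/(-39*40*12) = 1/(-1560*12) = 1/(-18720) = -1/18720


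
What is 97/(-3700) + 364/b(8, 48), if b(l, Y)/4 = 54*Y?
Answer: 21319/2397600 ≈ 0.0088918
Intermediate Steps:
b(l, Y) = 216*Y (b(l, Y) = 4*(54*Y) = 216*Y)
97/(-3700) + 364/b(8, 48) = 97/(-3700) + 364/((216*48)) = 97*(-1/3700) + 364/10368 = -97/3700 + 364*(1/10368) = -97/3700 + 91/2592 = 21319/2397600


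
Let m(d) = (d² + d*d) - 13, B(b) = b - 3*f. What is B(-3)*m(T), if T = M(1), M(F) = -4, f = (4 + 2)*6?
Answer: -2109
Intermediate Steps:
f = 36 (f = 6*6 = 36)
T = -4
B(b) = -108 + b (B(b) = b - 3*36 = b - 108 = -108 + b)
m(d) = -13 + 2*d² (m(d) = (d² + d²) - 13 = 2*d² - 13 = -13 + 2*d²)
B(-3)*m(T) = (-108 - 3)*(-13 + 2*(-4)²) = -111*(-13 + 2*16) = -111*(-13 + 32) = -111*19 = -2109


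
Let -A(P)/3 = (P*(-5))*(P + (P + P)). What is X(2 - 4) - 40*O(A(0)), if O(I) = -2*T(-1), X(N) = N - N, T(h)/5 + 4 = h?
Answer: -2000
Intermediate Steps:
T(h) = -20 + 5*h
X(N) = 0
A(P) = 45*P² (A(P) = -3*P*(-5)*(P + (P + P)) = -3*(-5*P)*(P + 2*P) = -3*(-5*P)*3*P = -(-45)*P² = 45*P²)
O(I) = 50 (O(I) = -2*(-20 + 5*(-1)) = -2*(-20 - 5) = -2*(-25) = 50)
X(2 - 4) - 40*O(A(0)) = 0 - 40*50 = 0 - 2000 = -2000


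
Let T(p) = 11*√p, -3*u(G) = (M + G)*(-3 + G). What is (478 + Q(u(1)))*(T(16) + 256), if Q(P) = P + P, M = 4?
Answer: 145400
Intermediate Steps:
u(G) = -(-3 + G)*(4 + G)/3 (u(G) = -(4 + G)*(-3 + G)/3 = -(-3 + G)*(4 + G)/3)
Q(P) = 2*P
(478 + Q(u(1)))*(T(16) + 256) = (478 + 2*(4 - ⅓*1 - ⅓*1²))*(11*√16 + 256) = (478 + 2*(4 - ⅓ - ⅓*1))*(11*4 + 256) = (478 + 2*(4 - ⅓ - ⅓))*(44 + 256) = (478 + 2*(10/3))*300 = (478 + 20/3)*300 = (1454/3)*300 = 145400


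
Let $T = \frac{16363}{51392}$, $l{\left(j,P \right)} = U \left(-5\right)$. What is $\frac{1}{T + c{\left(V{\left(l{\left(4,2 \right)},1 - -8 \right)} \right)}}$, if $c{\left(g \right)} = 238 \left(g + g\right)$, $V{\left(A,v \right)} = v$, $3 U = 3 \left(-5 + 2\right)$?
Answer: $\frac{51392}{220179691} \approx 0.00023341$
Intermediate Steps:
$U = -3$ ($U = \frac{3 \left(-5 + 2\right)}{3} = \frac{3 \left(-3\right)}{3} = \frac{1}{3} \left(-9\right) = -3$)
$l{\left(j,P \right)} = 15$ ($l{\left(j,P \right)} = \left(-3\right) \left(-5\right) = 15$)
$T = \frac{16363}{51392}$ ($T = 16363 \cdot \frac{1}{51392} = \frac{16363}{51392} \approx 0.3184$)
$c{\left(g \right)} = 476 g$ ($c{\left(g \right)} = 238 \cdot 2 g = 476 g$)
$\frac{1}{T + c{\left(V{\left(l{\left(4,2 \right)},1 - -8 \right)} \right)}} = \frac{1}{\frac{16363}{51392} + 476 \left(1 - -8\right)} = \frac{1}{\frac{16363}{51392} + 476 \left(1 + 8\right)} = \frac{1}{\frac{16363}{51392} + 476 \cdot 9} = \frac{1}{\frac{16363}{51392} + 4284} = \frac{1}{\frac{220179691}{51392}} = \frac{51392}{220179691}$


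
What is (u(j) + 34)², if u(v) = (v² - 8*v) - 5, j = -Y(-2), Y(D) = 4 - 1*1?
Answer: 3844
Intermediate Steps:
Y(D) = 3 (Y(D) = 4 - 1 = 3)
j = -3 (j = -1*3 = -3)
u(v) = -5 + v² - 8*v
(u(j) + 34)² = ((-5 + (-3)² - 8*(-3)) + 34)² = ((-5 + 9 + 24) + 34)² = (28 + 34)² = 62² = 3844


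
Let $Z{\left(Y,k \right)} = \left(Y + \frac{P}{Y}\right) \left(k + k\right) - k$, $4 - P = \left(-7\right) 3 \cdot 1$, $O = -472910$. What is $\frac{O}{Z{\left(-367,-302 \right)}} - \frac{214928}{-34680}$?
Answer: $\frac{143661656599}{35320752015} \approx 4.0673$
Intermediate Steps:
$P = 25$ ($P = 4 - \left(-7\right) 3 \cdot 1 = 4 - \left(-21\right) 1 = 4 - -21 = 4 + 21 = 25$)
$Z{\left(Y,k \right)} = - k + 2 k \left(Y + \frac{25}{Y}\right)$ ($Z{\left(Y,k \right)} = \left(Y + \frac{25}{Y}\right) \left(k + k\right) - k = \left(Y + \frac{25}{Y}\right) 2 k - k = 2 k \left(Y + \frac{25}{Y}\right) - k = - k + 2 k \left(Y + \frac{25}{Y}\right)$)
$\frac{O}{Z{\left(-367,-302 \right)}} - \frac{214928}{-34680} = - \frac{472910}{\left(-302\right) \frac{1}{-367} \left(50 - 367 \left(-1 + 2 \left(-367\right)\right)\right)} - \frac{214928}{-34680} = - \frac{472910}{\left(-302\right) \left(- \frac{1}{367}\right) \left(50 - 367 \left(-1 - 734\right)\right)} - - \frac{26866}{4335} = - \frac{472910}{\left(-302\right) \left(- \frac{1}{367}\right) \left(50 - -269745\right)} + \frac{26866}{4335} = - \frac{472910}{\left(-302\right) \left(- \frac{1}{367}\right) \left(50 + 269745\right)} + \frac{26866}{4335} = - \frac{472910}{\left(-302\right) \left(- \frac{1}{367}\right) 269795} + \frac{26866}{4335} = - \frac{472910}{\frac{81478090}{367}} + \frac{26866}{4335} = \left(-472910\right) \frac{367}{81478090} + \frac{26866}{4335} = - \frac{17355797}{8147809} + \frac{26866}{4335} = \frac{143661656599}{35320752015}$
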